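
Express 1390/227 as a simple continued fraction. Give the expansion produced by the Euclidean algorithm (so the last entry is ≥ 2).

1390 = 6*227 + 28
227 = 8*28 + 3
28 = 9*3 + 1
3 = 3*1 + 0  (stop)
So 1390/227 = [6; 8, 9, 3].

[6; 8, 9, 3]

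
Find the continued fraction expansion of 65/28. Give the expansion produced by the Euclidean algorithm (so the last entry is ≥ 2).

[2; 3, 9]

65 = 2·28 + 9
28 = 3·9 + 1
9 = 9·1 + 0  (stop)
So 65/28 = [2; 3, 9].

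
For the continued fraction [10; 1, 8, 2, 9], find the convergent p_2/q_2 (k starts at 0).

Using pₖ = aₖpₖ₋₁ + pₖ₋₂, qₖ = aₖqₖ₋₁ + qₖ₋₂ (with p₋₁=1, p₋₂=0, q₋₁=0, q₋₂=1):
  k=0: a=10, p=10, q=1
  k=1: a=1, p=11, q=1
  k=2: a=8, p=98, q=9

98/9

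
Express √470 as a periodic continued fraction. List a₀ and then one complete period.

a₀ = ⌊√470⌋ = 21.
With m₀=0, d₀=1 and mₖ₊₁ = dₖaₖ − mₖ, dₖ₊₁ = (n − mₖ₊₁²)/dₖ, aₖ₊₁ = ⌊(a₀+mₖ₊₁)/dₖ₊₁⌋:
  k=1: m=21, d=29, a=1
  k=2: m=8, d=14, a=2
  k=3: m=20, d=5, a=8
  k=4: m=20, d=14, a=2
  k=5: m=8, d=29, a=1
  k=6: m=21, d=1, a=42
d=1 and a=2a₀=42 at k=6, so the next step gives (m, d) = (21, 29) again — its k=1 value — and the period has length 6.

[21; 1, 2, 8, 2, 1, 42]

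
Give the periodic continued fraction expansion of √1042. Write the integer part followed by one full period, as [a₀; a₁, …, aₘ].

a₀ = ⌊√1042⌋ = 32.
With m₀=0, d₀=1 and mₖ₊₁ = dₖaₖ − mₖ, dₖ₊₁ = (n − mₖ₊₁²)/dₖ, aₖ₊₁ = ⌊(a₀+mₖ₊₁)/dₖ₊₁⌋:
  k=1: m=32, d=18, a=3
  k=2: m=22, d=31, a=1
  k=3: m=9, d=31, a=1
  k=4: m=22, d=18, a=3
  k=5: m=32, d=1, a=64
d=1 and a=2a₀=64 at k=5, so the next step gives (m, d) = (32, 18) again — its k=1 value — and the period has length 5.

[32; 3, 1, 1, 3, 64]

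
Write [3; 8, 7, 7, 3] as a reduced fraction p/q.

3991/1278

Using pₖ = aₖpₖ₋₁ + pₖ₋₂ and qₖ = aₖqₖ₋₁ + qₖ₋₂:
  k=0: a=3, p=3, q=1
  k=1: a=8, p=25, q=8
  k=2: a=7, p=178, q=57
  k=3: a=7, p=1271, q=407
  k=4: a=3, p=3991, q=1278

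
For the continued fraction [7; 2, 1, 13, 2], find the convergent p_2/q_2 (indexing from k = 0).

22/3

Using pₖ = aₖpₖ₋₁ + pₖ₋₂, qₖ = aₖqₖ₋₁ + qₖ₋₂ (with p₋₁=1, p₋₂=0, q₋₁=0, q₋₂=1):
  k=0: a=7, p=7, q=1
  k=1: a=2, p=15, q=2
  k=2: a=1, p=22, q=3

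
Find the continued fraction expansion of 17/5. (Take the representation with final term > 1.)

17 = 3*5 + 2
5 = 2*2 + 1
2 = 2*1 + 0  (stop)
So 17/5 = [3; 2, 2].

[3; 2, 2]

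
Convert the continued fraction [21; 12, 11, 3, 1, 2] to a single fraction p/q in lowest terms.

31603/1499

Using pₖ = aₖpₖ₋₁ + pₖ₋₂ and qₖ = aₖqₖ₋₁ + qₖ₋₂:
  k=0: a=21, p=21, q=1
  k=1: a=12, p=253, q=12
  k=2: a=11, p=2804, q=133
  k=3: a=3, p=8665, q=411
  k=4: a=1, p=11469, q=544
  k=5: a=2, p=31603, q=1499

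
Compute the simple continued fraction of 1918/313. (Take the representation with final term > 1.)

[6; 7, 1, 4, 1, 2, 2]

1918 = 6·313 + 40
313 = 7·40 + 33
40 = 1·33 + 7
33 = 4·7 + 5
7 = 1·5 + 2
5 = 2·2 + 1
2 = 2·1 + 0  (stop)
So 1918/313 = [6; 7, 1, 4, 1, 2, 2].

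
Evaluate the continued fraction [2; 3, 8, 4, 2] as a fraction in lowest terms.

Fold from the inside: start with 2/1.
  4 + 1/2 = 9/2
  8 + 2/9 = 74/9
  3 + 9/74 = 231/74
  2 + 74/231 = 536/231

536/231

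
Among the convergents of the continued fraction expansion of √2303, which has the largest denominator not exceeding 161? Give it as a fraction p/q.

4607/96

√2303 = [47; 1, 94, …] (period length 2).
Convergents:
  p_0/q_0 = 47/1
  p_1/q_1 = 48/1
  p_2/q_2 = 4559/95
  p_3/q_3 = 4607/96
  p_4/q_4 = 437617/9119
q_3 = 96 ≤ 161 < 9119 = q_4, so the answer is 4607/96.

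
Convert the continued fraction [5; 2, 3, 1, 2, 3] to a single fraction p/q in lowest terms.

Fold from the inside: start with 3/1.
  2 + 1/3 = 7/3
  1 + 3/7 = 10/7
  3 + 7/10 = 37/10
  2 + 10/37 = 84/37
  5 + 37/84 = 457/84

457/84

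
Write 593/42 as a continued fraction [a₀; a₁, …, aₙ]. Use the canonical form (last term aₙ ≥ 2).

[14; 8, 2, 2]

593 = 14·42 + 5
42 = 8·5 + 2
5 = 2·2 + 1
2 = 2·1 + 0  (stop)
So 593/42 = [14; 8, 2, 2].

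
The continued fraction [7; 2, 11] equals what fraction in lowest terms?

Fold from the inside: start with 11/1.
  2 + 1/11 = 23/11
  7 + 11/23 = 172/23

172/23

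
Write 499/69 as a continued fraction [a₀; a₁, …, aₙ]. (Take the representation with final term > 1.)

[7; 4, 3, 5]

499 = 7×69 + 16
69 = 4×16 + 5
16 = 3×5 + 1
5 = 5×1 + 0  (stop)
So 499/69 = [7; 4, 3, 5].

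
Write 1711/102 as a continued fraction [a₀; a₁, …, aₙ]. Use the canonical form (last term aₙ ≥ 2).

[16; 1, 3, 2, 3, 3]

1711 = 16*102 + 79
102 = 1*79 + 23
79 = 3*23 + 10
23 = 2*10 + 3
10 = 3*3 + 1
3 = 3*1 + 0  (stop)
So 1711/102 = [16; 1, 3, 2, 3, 3].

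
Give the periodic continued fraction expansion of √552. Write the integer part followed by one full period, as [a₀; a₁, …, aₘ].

[23; 2, 46]

a₀ = ⌊√552⌋ = 23.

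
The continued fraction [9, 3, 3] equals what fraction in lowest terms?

93/10

Using pₖ = aₖpₖ₋₁ + pₖ₋₂ and qₖ = aₖqₖ₋₁ + qₖ₋₂:
  k=0: a=9, p=9, q=1
  k=1: a=3, p=28, q=3
  k=2: a=3, p=93, q=10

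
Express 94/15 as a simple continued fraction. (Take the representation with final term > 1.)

[6; 3, 1, 3]

94 = 6*15 + 4
15 = 3*4 + 3
4 = 1*3 + 1
3 = 3*1 + 0  (stop)
So 94/15 = [6; 3, 1, 3].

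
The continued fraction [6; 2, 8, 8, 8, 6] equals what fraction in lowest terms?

Using pₖ = aₖpₖ₋₁ + pₖ₋₂ and qₖ = aₖqₖ₋₁ + qₖ₋₂:
  k=0: a=6, p=6, q=1
  k=1: a=2, p=13, q=2
  k=2: a=8, p=110, q=17
  k=3: a=8, p=893, q=138
  k=4: a=8, p=7254, q=1121
  k=5: a=6, p=44417, q=6864

44417/6864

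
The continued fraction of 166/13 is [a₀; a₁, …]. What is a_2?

3

166 = 12·13 + 10   →  a_0 = 12
13 = 1·10 + 3   →  a_1 = 1
10 = 3·3 + 1   →  a_2 = 3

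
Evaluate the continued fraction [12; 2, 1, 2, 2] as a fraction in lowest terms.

235/19

Fold from the inside: start with 2/1.
  2 + 1/2 = 5/2
  1 + 2/5 = 7/5
  2 + 5/7 = 19/7
  12 + 7/19 = 235/19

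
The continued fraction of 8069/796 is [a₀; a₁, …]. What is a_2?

8069 = 10·796 + 109   →  a_0 = 10
796 = 7·109 + 33   →  a_1 = 7
109 = 3·33 + 10   →  a_2 = 3

3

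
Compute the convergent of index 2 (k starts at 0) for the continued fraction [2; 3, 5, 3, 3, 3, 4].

37/16

Using pₖ = aₖpₖ₋₁ + pₖ₋₂, qₖ = aₖqₖ₋₁ + qₖ₋₂ (with p₋₁=1, p₋₂=0, q₋₁=0, q₋₂=1):
  k=0: a=2, p=2, q=1
  k=1: a=3, p=7, q=3
  k=2: a=5, p=37, q=16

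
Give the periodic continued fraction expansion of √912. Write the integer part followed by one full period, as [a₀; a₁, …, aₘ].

[30; 5, 60]

a₀ = ⌊√912⌋ = 30.
With m₀=0, d₀=1 and mₖ₊₁ = dₖaₖ − mₖ, dₖ₊₁ = (n − mₖ₊₁²)/dₖ, aₖ₊₁ = ⌊(a₀+mₖ₊₁)/dₖ₊₁⌋:
  k=1: m=30, d=12, a=5
  k=2: m=30, d=1, a=60
d=1 and a=2a₀=60 at k=2, so the next step gives (m, d) = (30, 12) again — its k=1 value — and the period has length 2.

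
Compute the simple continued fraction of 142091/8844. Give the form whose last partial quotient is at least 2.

[16; 15, 15, 19, 2]

142091 = 16*8844 + 587
8844 = 15*587 + 39
587 = 15*39 + 2
39 = 19*2 + 1
2 = 2*1 + 0  (stop)
So 142091/8844 = [16; 15, 15, 19, 2].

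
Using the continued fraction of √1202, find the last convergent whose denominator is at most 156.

3571/103

√1202 = [34; 1, 2, 34, 2, 1, 68, …] (period length 6).
Convergents:
  p_0/q_0 = 34/1
  p_1/q_1 = 35/1
  p_2/q_2 = 104/3
  p_3/q_3 = 3571/103
  p_4/q_4 = 7246/209
q_3 = 103 ≤ 156 < 209 = q_4, so the answer is 3571/103.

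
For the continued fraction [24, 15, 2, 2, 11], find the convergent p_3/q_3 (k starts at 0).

Using pₖ = aₖpₖ₋₁ + pₖ₋₂, qₖ = aₖqₖ₋₁ + qₖ₋₂ (with p₋₁=1, p₋₂=0, q₋₁=0, q₋₂=1):
  k=0: a=24, p=24, q=1
  k=1: a=15, p=361, q=15
  k=2: a=2, p=746, q=31
  k=3: a=2, p=1853, q=77

1853/77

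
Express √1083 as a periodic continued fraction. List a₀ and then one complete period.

[32; 1, 9, 1, 64]

a₀ = ⌊√1083⌋ = 32.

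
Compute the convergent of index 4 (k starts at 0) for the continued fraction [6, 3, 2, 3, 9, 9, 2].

Using pₖ = aₖpₖ₋₁ + pₖ₋₂, qₖ = aₖqₖ₋₁ + qₖ₋₂ (with p₋₁=1, p₋₂=0, q₋₁=0, q₋₂=1):
  k=0: a=6, p=6, q=1
  k=1: a=3, p=19, q=3
  k=2: a=2, p=44, q=7
  k=3: a=3, p=151, q=24
  k=4: a=9, p=1403, q=223

1403/223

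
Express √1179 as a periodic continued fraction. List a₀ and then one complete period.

a₀ = ⌊√1179⌋ = 34.
With m₀=0, d₀=1 and mₖ₊₁ = dₖaₖ − mₖ, dₖ₊₁ = (n − mₖ₊₁²)/dₖ, aₖ₊₁ = ⌊(a₀+mₖ₊₁)/dₖ₊₁⌋:
  k=1: m=34, d=23, a=2
  k=2: m=12, d=45, a=1
  k=3: m=33, d=2, a=33
  k=4: m=33, d=45, a=1
  k=5: m=12, d=23, a=2
  k=6: m=34, d=1, a=68
d=1 and a=2a₀=68 at k=6, so the next step gives (m, d) = (34, 23) again — its k=1 value — and the period has length 6.

[34; 2, 1, 33, 1, 2, 68]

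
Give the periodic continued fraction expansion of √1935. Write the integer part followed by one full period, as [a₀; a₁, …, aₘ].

a₀ = ⌊√1935⌋ = 43.
With m₀=0, d₀=1 and mₖ₊₁ = dₖaₖ − mₖ, dₖ₊₁ = (n − mₖ₊₁²)/dₖ, aₖ₊₁ = ⌊(a₀+mₖ₊₁)/dₖ₊₁⌋:
  k=1: m=43, d=86, a=1
  k=2: m=43, d=1, a=86
d=1 and a=2a₀=86 at k=2, so the next step gives (m, d) = (43, 86) again — its k=1 value — and the period has length 2.

[43; 1, 86]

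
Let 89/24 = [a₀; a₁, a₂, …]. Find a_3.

89 = 3·24 + 17   →  a_0 = 3
24 = 1·17 + 7   →  a_1 = 1
17 = 2·7 + 3   →  a_2 = 2
7 = 2·3 + 1   →  a_3 = 2

2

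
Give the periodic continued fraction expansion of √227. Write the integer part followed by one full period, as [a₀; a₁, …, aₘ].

a₀ = ⌊√227⌋ = 15.
With m₀=0, d₀=1 and mₖ₊₁ = dₖaₖ − mₖ, dₖ₊₁ = (n − mₖ₊₁²)/dₖ, aₖ₊₁ = ⌊(a₀+mₖ₊₁)/dₖ₊₁⌋:
  k=1: m=15, d=2, a=15
  k=2: m=15, d=1, a=30
d=1 and a=2a₀=30 at k=2, so the next step gives (m, d) = (15, 2) again — its k=1 value — and the period has length 2.

[15; 15, 30]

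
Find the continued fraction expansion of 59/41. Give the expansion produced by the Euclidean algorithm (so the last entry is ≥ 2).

[1; 2, 3, 1, 1, 2]

59 = 1*41 + 18
41 = 2*18 + 5
18 = 3*5 + 3
5 = 1*3 + 2
3 = 1*2 + 1
2 = 2*1 + 0  (stop)
So 59/41 = [1; 2, 3, 1, 1, 2].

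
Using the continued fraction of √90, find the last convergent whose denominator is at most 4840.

√90 = [9; 2, 18, …] (period length 2).
Convergents:
  p_0/q_0 = 9/1
  p_1/q_1 = 19/2
  p_2/q_2 = 351/37
  p_3/q_3 = 721/76
  p_4/q_4 = 13329/1405
  p_5/q_5 = 27379/2886
  p_6/q_6 = 506151/53353
q_5 = 2886 ≤ 4840 < 53353 = q_6, so the answer is 27379/2886.

27379/2886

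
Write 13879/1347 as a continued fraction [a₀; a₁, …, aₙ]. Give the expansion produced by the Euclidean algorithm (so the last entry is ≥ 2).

[10; 3, 3, 2, 2, 4, 2, 2]

13879 = 10·1347 + 409
1347 = 3·409 + 120
409 = 3·120 + 49
120 = 2·49 + 22
49 = 2·22 + 5
22 = 4·5 + 2
5 = 2·2 + 1
2 = 2·1 + 0  (stop)
So 13879/1347 = [10; 3, 3, 2, 2, 4, 2, 2].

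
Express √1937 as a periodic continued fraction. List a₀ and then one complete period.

[44; 88]

a₀ = ⌊√1937⌋ = 44.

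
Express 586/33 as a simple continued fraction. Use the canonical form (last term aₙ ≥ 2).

586 = 17·33 + 25
33 = 1·25 + 8
25 = 3·8 + 1
8 = 8·1 + 0  (stop)
So 586/33 = [17; 1, 3, 8].

[17; 1, 3, 8]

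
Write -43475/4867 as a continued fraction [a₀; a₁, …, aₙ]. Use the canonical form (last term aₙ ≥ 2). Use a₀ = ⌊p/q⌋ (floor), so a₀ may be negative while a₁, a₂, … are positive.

-43475 = -9*4867 + 328
4867 = 14*328 + 275
328 = 1*275 + 53
275 = 5*53 + 10
53 = 5*10 + 3
10 = 3*3 + 1
3 = 3*1 + 0  (stop)
So -43475/4867 = [-9; 14, 1, 5, 5, 3, 3].

[-9; 14, 1, 5, 5, 3, 3]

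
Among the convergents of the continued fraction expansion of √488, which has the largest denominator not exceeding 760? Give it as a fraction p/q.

10714/485

√488 = [22; 11, 44, …] (period length 2).
Convergents:
  p_0/q_0 = 22/1
  p_1/q_1 = 243/11
  p_2/q_2 = 10714/485
  p_3/q_3 = 118097/5346
q_2 = 485 ≤ 760 < 5346 = q_3, so the answer is 10714/485.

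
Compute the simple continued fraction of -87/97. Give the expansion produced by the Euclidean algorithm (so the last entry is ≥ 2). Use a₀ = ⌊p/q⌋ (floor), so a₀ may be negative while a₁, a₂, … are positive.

[-1; 9, 1, 2, 3]

-87 = -1×97 + 10
97 = 9×10 + 7
10 = 1×7 + 3
7 = 2×3 + 1
3 = 3×1 + 0  (stop)
So -87/97 = [-1; 9, 1, 2, 3].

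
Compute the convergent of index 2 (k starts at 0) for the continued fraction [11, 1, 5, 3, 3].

71/6

Using pₖ = aₖpₖ₋₁ + pₖ₋₂, qₖ = aₖqₖ₋₁ + qₖ₋₂ (with p₋₁=1, p₋₂=0, q₋₁=0, q₋₂=1):
  k=0: a=11, p=11, q=1
  k=1: a=1, p=12, q=1
  k=2: a=5, p=71, q=6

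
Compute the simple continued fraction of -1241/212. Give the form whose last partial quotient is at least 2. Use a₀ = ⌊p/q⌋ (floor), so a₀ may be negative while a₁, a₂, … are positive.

-1241 = -6·212 + 31
212 = 6·31 + 26
31 = 1·26 + 5
26 = 5·5 + 1
5 = 5·1 + 0  (stop)
So -1241/212 = [-6; 6, 1, 5, 5].

[-6; 6, 1, 5, 5]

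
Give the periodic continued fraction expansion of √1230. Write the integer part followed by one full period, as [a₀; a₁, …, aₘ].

[35; 14, 70]

a₀ = ⌊√1230⌋ = 35.
With m₀=0, d₀=1 and mₖ₊₁ = dₖaₖ − mₖ, dₖ₊₁ = (n − mₖ₊₁²)/dₖ, aₖ₊₁ = ⌊(a₀+mₖ₊₁)/dₖ₊₁⌋:
  k=1: m=35, d=5, a=14
  k=2: m=35, d=1, a=70
d=1 and a=2a₀=70 at k=2, so the next step gives (m, d) = (35, 5) again — its k=1 value — and the period has length 2.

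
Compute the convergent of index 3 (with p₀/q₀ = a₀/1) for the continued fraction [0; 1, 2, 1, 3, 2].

3/4

Using pₖ = aₖpₖ₋₁ + pₖ₋₂, qₖ = aₖqₖ₋₁ + qₖ₋₂ (with p₋₁=1, p₋₂=0, q₋₁=0, q₋₂=1):
  k=0: a=0, p=0, q=1
  k=1: a=1, p=1, q=1
  k=2: a=2, p=2, q=3
  k=3: a=1, p=3, q=4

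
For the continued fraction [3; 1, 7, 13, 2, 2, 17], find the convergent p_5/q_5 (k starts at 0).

2097/541

Using pₖ = aₖpₖ₋₁ + pₖ₋₂, qₖ = aₖqₖ₋₁ + qₖ₋₂ (with p₋₁=1, p₋₂=0, q₋₁=0, q₋₂=1):
  k=0: a=3, p=3, q=1
  k=1: a=1, p=4, q=1
  k=2: a=7, p=31, q=8
  k=3: a=13, p=407, q=105
  k=4: a=2, p=845, q=218
  k=5: a=2, p=2097, q=541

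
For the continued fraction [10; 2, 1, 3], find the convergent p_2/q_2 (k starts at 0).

Using pₖ = aₖpₖ₋₁ + pₖ₋₂, qₖ = aₖqₖ₋₁ + qₖ₋₂ (with p₋₁=1, p₋₂=0, q₋₁=0, q₋₂=1):
  k=0: a=10, p=10, q=1
  k=1: a=2, p=21, q=2
  k=2: a=1, p=31, q=3

31/3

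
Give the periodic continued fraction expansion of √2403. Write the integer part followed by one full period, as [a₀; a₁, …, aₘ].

[49; 49, 98]

a₀ = ⌊√2403⌋ = 49.
With m₀=0, d₀=1 and mₖ₊₁ = dₖaₖ − mₖ, dₖ₊₁ = (n − mₖ₊₁²)/dₖ, aₖ₊₁ = ⌊(a₀+mₖ₊₁)/dₖ₊₁⌋:
  k=1: m=49, d=2, a=49
  k=2: m=49, d=1, a=98
d=1 and a=2a₀=98 at k=2, so the next step gives (m, d) = (49, 2) again — its k=1 value — and the period has length 2.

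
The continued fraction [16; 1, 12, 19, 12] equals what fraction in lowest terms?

50584/2989

Fold from the inside: start with 12/1.
  19 + 1/12 = 229/12
  12 + 12/229 = 2760/229
  1 + 229/2760 = 2989/2760
  16 + 2760/2989 = 50584/2989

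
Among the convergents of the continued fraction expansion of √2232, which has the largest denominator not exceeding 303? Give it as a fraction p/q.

7937/168

√2232 = [47; 4, 10, 4, 94, …] (period length 4).
Convergents:
  p_0/q_0 = 47/1
  p_1/q_1 = 189/4
  p_2/q_2 = 1937/41
  p_3/q_3 = 7937/168
  p_4/q_4 = 748015/15833
q_3 = 168 ≤ 303 < 15833 = q_4, so the answer is 7937/168.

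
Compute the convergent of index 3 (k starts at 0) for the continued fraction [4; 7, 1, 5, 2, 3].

194/47

Using pₖ = aₖpₖ₋₁ + pₖ₋₂, qₖ = aₖqₖ₋₁ + qₖ₋₂ (with p₋₁=1, p₋₂=0, q₋₁=0, q₋₂=1):
  k=0: a=4, p=4, q=1
  k=1: a=7, p=29, q=7
  k=2: a=1, p=33, q=8
  k=3: a=5, p=194, q=47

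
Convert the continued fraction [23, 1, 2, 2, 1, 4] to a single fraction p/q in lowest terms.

Using pₖ = aₖpₖ₋₁ + pₖ₋₂ and qₖ = aₖqₖ₋₁ + qₖ₋₂:
  k=0: a=23, p=23, q=1
  k=1: a=1, p=24, q=1
  k=2: a=2, p=71, q=3
  k=3: a=2, p=166, q=7
  k=4: a=1, p=237, q=10
  k=5: a=4, p=1114, q=47

1114/47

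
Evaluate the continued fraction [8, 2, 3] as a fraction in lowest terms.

59/7

Fold from the inside: start with 3/1.
  2 + 1/3 = 7/3
  8 + 3/7 = 59/7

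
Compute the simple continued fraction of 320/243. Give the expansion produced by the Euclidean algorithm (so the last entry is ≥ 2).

[1; 3, 6, 2, 2, 2]

320 = 1·243 + 77
243 = 3·77 + 12
77 = 6·12 + 5
12 = 2·5 + 2
5 = 2·2 + 1
2 = 2·1 + 0  (stop)
So 320/243 = [1; 3, 6, 2, 2, 2].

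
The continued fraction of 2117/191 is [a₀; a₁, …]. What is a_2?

2117 = 11·191 + 16   →  a_0 = 11
191 = 11·16 + 15   →  a_1 = 11
16 = 1·15 + 1   →  a_2 = 1

1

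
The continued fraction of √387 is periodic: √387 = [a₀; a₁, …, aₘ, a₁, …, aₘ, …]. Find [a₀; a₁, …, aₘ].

a₀ = ⌊√387⌋ = 19.
With m₀=0, d₀=1 and mₖ₊₁ = dₖaₖ − mₖ, dₖ₊₁ = (n − mₖ₊₁²)/dₖ, aₖ₊₁ = ⌊(a₀+mₖ₊₁)/dₖ₊₁⌋:
  k=1: m=19, d=26, a=1
  k=2: m=7, d=13, a=2
  k=3: m=19, d=2, a=19
  k=4: m=19, d=13, a=2
  k=5: m=7, d=26, a=1
  k=6: m=19, d=1, a=38
d=1 and a=2a₀=38 at k=6, so the next step gives (m, d) = (19, 26) again — its k=1 value — and the period has length 6.

[19; 1, 2, 19, 2, 1, 38]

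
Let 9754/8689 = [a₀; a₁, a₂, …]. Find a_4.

3

9754 = 1·8689 + 1065   →  a_0 = 1
8689 = 8·1065 + 169   →  a_1 = 8
1065 = 6·169 + 51   →  a_2 = 6
169 = 3·51 + 16   →  a_3 = 3
51 = 3·16 + 3   →  a_4 = 3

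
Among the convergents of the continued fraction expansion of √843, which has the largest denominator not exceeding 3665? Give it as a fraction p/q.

√843 = [29; 29, 58, …] (period length 2).
Convergents:
  p_0/q_0 = 29/1
  p_1/q_1 = 842/29
  p_2/q_2 = 48865/1683
  p_3/q_3 = 1417927/48836
q_2 = 1683 ≤ 3665 < 48836 = q_3, so the answer is 48865/1683.

48865/1683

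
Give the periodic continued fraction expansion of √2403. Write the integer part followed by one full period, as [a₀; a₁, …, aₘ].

a₀ = ⌊√2403⌋ = 49.
With m₀=0, d₀=1 and mₖ₊₁ = dₖaₖ − mₖ, dₖ₊₁ = (n − mₖ₊₁²)/dₖ, aₖ₊₁ = ⌊(a₀+mₖ₊₁)/dₖ₊₁⌋:
  k=1: m=49, d=2, a=49
  k=2: m=49, d=1, a=98
d=1 and a=2a₀=98 at k=2, so the next step gives (m, d) = (49, 2) again — its k=1 value — and the period has length 2.

[49; 49, 98]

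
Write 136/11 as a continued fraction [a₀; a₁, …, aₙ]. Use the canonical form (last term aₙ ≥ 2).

136 = 12·11 + 4
11 = 2·4 + 3
4 = 1·3 + 1
3 = 3·1 + 0  (stop)
So 136/11 = [12; 2, 1, 3].

[12; 2, 1, 3]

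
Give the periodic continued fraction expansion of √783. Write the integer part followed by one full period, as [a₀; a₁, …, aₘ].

a₀ = ⌊√783⌋ = 27.
With m₀=0, d₀=1 and mₖ₊₁ = dₖaₖ − mₖ, dₖ₊₁ = (n − mₖ₊₁²)/dₖ, aₖ₊₁ = ⌊(a₀+mₖ₊₁)/dₖ₊₁⌋:
  k=1: m=27, d=54, a=1
  k=2: m=27, d=1, a=54
d=1 and a=2a₀=54 at k=2, so the next step gives (m, d) = (27, 54) again — its k=1 value — and the period has length 2.

[27; 1, 54]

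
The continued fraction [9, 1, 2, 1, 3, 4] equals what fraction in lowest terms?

Fold from the inside: start with 4/1.
  3 + 1/4 = 13/4
  1 + 4/13 = 17/13
  2 + 13/17 = 47/17
  1 + 17/47 = 64/47
  9 + 47/64 = 623/64

623/64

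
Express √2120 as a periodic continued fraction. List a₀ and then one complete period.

[46; 23, 92]

a₀ = ⌊√2120⌋ = 46.
With m₀=0, d₀=1 and mₖ₊₁ = dₖaₖ − mₖ, dₖ₊₁ = (n − mₖ₊₁²)/dₖ, aₖ₊₁ = ⌊(a₀+mₖ₊₁)/dₖ₊₁⌋:
  k=1: m=46, d=4, a=23
  k=2: m=46, d=1, a=92
d=1 and a=2a₀=92 at k=2, so the next step gives (m, d) = (46, 4) again — its k=1 value — and the period has length 2.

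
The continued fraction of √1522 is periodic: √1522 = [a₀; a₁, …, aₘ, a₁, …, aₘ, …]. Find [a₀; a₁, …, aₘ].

[39; 78]

a₀ = ⌊√1522⌋ = 39.
With m₀=0, d₀=1 and mₖ₊₁ = dₖaₖ − mₖ, dₖ₊₁ = (n − mₖ₊₁²)/dₖ, aₖ₊₁ = ⌊(a₀+mₖ₊₁)/dₖ₊₁⌋:
  k=1: m=39, d=1, a=78
d=1 and a=2a₀=78 at k=1, so the next step gives (m, d) = (39, 1) again — its k=1 value — and the period has length 1.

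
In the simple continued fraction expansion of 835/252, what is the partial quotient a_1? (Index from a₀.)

835 = 3·252 + 79   →  a_0 = 3
252 = 3·79 + 15   →  a_1 = 3

3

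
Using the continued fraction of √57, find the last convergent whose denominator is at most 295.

√57 = [7; 1, 1, 4, 1, 1, 14, …] (period length 6).
Convergents:
  p_0/q_0 = 7/1
  p_1/q_1 = 8/1
  p_2/q_2 = 15/2
  p_3/q_3 = 68/9
  p_4/q_4 = 83/11
  p_5/q_5 = 151/20
  p_6/q_6 = 2197/291
  p_7/q_7 = 2348/311
q_6 = 291 ≤ 295 < 311 = q_7, so the answer is 2197/291.

2197/291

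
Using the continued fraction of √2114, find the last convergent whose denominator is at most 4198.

192419/4185

√2114 = [45; 1, 44, 1, 90, …] (period length 4).
Convergents:
  p_0/q_0 = 45/1
  p_1/q_1 = 46/1
  p_2/q_2 = 2069/45
  p_3/q_3 = 2115/46
  p_4/q_4 = 192419/4185
  p_5/q_5 = 194534/4231
q_4 = 4185 ≤ 4198 < 4231 = q_5, so the answer is 192419/4185.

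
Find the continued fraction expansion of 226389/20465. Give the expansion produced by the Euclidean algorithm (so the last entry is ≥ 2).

[11; 16, 15, 1, 2, 1, 2, 7]

226389 = 11*20465 + 1274
20465 = 16*1274 + 81
1274 = 15*81 + 59
81 = 1*59 + 22
59 = 2*22 + 15
22 = 1*15 + 7
15 = 2*7 + 1
7 = 7*1 + 0  (stop)
So 226389/20465 = [11; 16, 15, 1, 2, 1, 2, 7].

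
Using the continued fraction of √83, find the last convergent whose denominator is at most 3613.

√83 = [9; 9, 18, …] (period length 2).
Convergents:
  p_0/q_0 = 9/1
  p_1/q_1 = 82/9
  p_2/q_2 = 1485/163
  p_3/q_3 = 13447/1476
  p_4/q_4 = 243531/26731
q_3 = 1476 ≤ 3613 < 26731 = q_4, so the answer is 13447/1476.

13447/1476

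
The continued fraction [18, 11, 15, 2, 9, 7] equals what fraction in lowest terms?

Using pₖ = aₖpₖ₋₁ + pₖ₋₂ and qₖ = aₖqₖ₋₁ + qₖ₋₂:
  k=0: a=18, p=18, q=1
  k=1: a=11, p=199, q=11
  k=2: a=15, p=3003, q=166
  k=3: a=2, p=6205, q=343
  k=4: a=9, p=58848, q=3253
  k=5: a=7, p=418141, q=23114

418141/23114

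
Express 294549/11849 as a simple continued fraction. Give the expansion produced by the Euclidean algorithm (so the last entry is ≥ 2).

[24; 1, 6, 14, 3, 12, 1, 2]

294549 = 24*11849 + 10173
11849 = 1*10173 + 1676
10173 = 6*1676 + 117
1676 = 14*117 + 38
117 = 3*38 + 3
38 = 12*3 + 2
3 = 1*2 + 1
2 = 2*1 + 0  (stop)
So 294549/11849 = [24; 1, 6, 14, 3, 12, 1, 2].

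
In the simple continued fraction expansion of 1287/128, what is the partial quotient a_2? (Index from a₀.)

3

1287 = 10·128 + 7   →  a_0 = 10
128 = 18·7 + 2   →  a_1 = 18
7 = 3·2 + 1   →  a_2 = 3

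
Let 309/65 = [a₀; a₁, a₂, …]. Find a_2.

309 = 4·65 + 49   →  a_0 = 4
65 = 1·49 + 16   →  a_1 = 1
49 = 3·16 + 1   →  a_2 = 3

3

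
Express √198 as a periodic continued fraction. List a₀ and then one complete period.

a₀ = ⌊√198⌋ = 14.

[14; 14, 28]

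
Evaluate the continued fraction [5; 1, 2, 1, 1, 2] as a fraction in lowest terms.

103/18

Fold from the inside: start with 2/1.
  1 + 1/2 = 3/2
  1 + 2/3 = 5/3
  2 + 3/5 = 13/5
  1 + 5/13 = 18/13
  5 + 13/18 = 103/18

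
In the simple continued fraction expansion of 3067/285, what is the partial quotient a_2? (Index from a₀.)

3

3067 = 10·285 + 217   →  a_0 = 10
285 = 1·217 + 68   →  a_1 = 1
217 = 3·68 + 13   →  a_2 = 3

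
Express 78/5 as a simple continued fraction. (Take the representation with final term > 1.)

78 = 15·5 + 3
5 = 1·3 + 2
3 = 1·2 + 1
2 = 2·1 + 0  (stop)
So 78/5 = [15; 1, 1, 2].

[15; 1, 1, 2]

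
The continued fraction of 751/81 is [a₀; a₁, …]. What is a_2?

1

751 = 9·81 + 22   →  a_0 = 9
81 = 3·22 + 15   →  a_1 = 3
22 = 1·15 + 7   →  a_2 = 1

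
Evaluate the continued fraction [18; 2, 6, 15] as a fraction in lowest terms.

Fold from the inside: start with 15/1.
  6 + 1/15 = 91/15
  2 + 15/91 = 197/91
  18 + 91/197 = 3637/197

3637/197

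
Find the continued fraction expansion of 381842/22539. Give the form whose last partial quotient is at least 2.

381842 = 16×22539 + 21218
22539 = 1×21218 + 1321
21218 = 16×1321 + 82
1321 = 16×82 + 9
82 = 9×9 + 1
9 = 9×1 + 0  (stop)
So 381842/22539 = [16; 1, 16, 16, 9, 9].

[16; 1, 16, 16, 9, 9]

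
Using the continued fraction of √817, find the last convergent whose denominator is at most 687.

√817 = [28; 1, 1, 2, 1, 1, 56, …] (period length 6).
Convergents:
  p_0/q_0 = 28/1
  p_1/q_1 = 29/1
  p_2/q_2 = 57/2
  p_3/q_3 = 143/5
  p_4/q_4 = 200/7
  p_5/q_5 = 343/12
  p_6/q_6 = 19408/679
  p_7/q_7 = 19751/691
q_6 = 679 ≤ 687 < 691 = q_7, so the answer is 19408/679.

19408/679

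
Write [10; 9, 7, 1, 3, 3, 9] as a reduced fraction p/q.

Fold from the inside: start with 9/1.
  3 + 1/9 = 28/9
  3 + 9/28 = 93/28
  1 + 28/93 = 121/93
  7 + 93/121 = 940/121
  9 + 121/940 = 8581/940
  10 + 940/8581 = 86750/8581

86750/8581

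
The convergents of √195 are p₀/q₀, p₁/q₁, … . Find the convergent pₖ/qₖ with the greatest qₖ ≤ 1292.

10934/783

√195 = [13; 1, 26, …] (period length 2).
Convergents:
  p_0/q_0 = 13/1
  p_1/q_1 = 14/1
  p_2/q_2 = 377/27
  p_3/q_3 = 391/28
  p_4/q_4 = 10543/755
  p_5/q_5 = 10934/783
  p_6/q_6 = 294827/21113
q_5 = 783 ≤ 1292 < 21113 = q_6, so the answer is 10934/783.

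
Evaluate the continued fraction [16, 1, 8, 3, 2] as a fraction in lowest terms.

1098/65

Using pₖ = aₖpₖ₋₁ + pₖ₋₂ and qₖ = aₖqₖ₋₁ + qₖ₋₂:
  k=0: a=16, p=16, q=1
  k=1: a=1, p=17, q=1
  k=2: a=8, p=152, q=9
  k=3: a=3, p=473, q=28
  k=4: a=2, p=1098, q=65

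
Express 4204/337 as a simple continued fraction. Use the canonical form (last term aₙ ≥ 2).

[12; 2, 9, 2, 2, 3]

4204 = 12*337 + 160
337 = 2*160 + 17
160 = 9*17 + 7
17 = 2*7 + 3
7 = 2*3 + 1
3 = 3*1 + 0  (stop)
So 4204/337 = [12; 2, 9, 2, 2, 3].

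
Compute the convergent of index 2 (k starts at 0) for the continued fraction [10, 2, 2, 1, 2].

52/5

Using pₖ = aₖpₖ₋₁ + pₖ₋₂, qₖ = aₖqₖ₋₁ + qₖ₋₂ (with p₋₁=1, p₋₂=0, q₋₁=0, q₋₂=1):
  k=0: a=10, p=10, q=1
  k=1: a=2, p=21, q=2
  k=2: a=2, p=52, q=5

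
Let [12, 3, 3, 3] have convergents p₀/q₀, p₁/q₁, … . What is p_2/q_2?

Using pₖ = aₖpₖ₋₁ + pₖ₋₂, qₖ = aₖqₖ₋₁ + qₖ₋₂ (with p₋₁=1, p₋₂=0, q₋₁=0, q₋₂=1):
  k=0: a=12, p=12, q=1
  k=1: a=3, p=37, q=3
  k=2: a=3, p=123, q=10

123/10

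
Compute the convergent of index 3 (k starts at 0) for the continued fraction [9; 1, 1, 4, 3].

86/9

Using pₖ = aₖpₖ₋₁ + pₖ₋₂, qₖ = aₖqₖ₋₁ + qₖ₋₂ (with p₋₁=1, p₋₂=0, q₋₁=0, q₋₂=1):
  k=0: a=9, p=9, q=1
  k=1: a=1, p=10, q=1
  k=2: a=1, p=19, q=2
  k=3: a=4, p=86, q=9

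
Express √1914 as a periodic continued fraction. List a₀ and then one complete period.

a₀ = ⌊√1914⌋ = 43.
With m₀=0, d₀=1 and mₖ₊₁ = dₖaₖ − mₖ, dₖ₊₁ = (n − mₖ₊₁²)/dₖ, aₖ₊₁ = ⌊(a₀+mₖ₊₁)/dₖ₊₁⌋:
  k=1: m=43, d=65, a=1
  k=2: m=22, d=22, a=2
  k=3: m=22, d=65, a=1
  k=4: m=43, d=1, a=86
d=1 and a=2a₀=86 at k=4, so the next step gives (m, d) = (43, 65) again — its k=1 value — and the period has length 4.

[43; 1, 2, 1, 86]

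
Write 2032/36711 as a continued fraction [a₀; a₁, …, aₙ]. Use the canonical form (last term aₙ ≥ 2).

2032 = 0×36711 + 2032
36711 = 18×2032 + 135
2032 = 15×135 + 7
135 = 19×7 + 2
7 = 3×2 + 1
2 = 2×1 + 0  (stop)
So 2032/36711 = [0; 18, 15, 19, 3, 2].

[0; 18, 15, 19, 3, 2]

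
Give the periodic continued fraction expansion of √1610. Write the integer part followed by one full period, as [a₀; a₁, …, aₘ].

[40; 8, 80]

a₀ = ⌊√1610⌋ = 40.
With m₀=0, d₀=1 and mₖ₊₁ = dₖaₖ − mₖ, dₖ₊₁ = (n − mₖ₊₁²)/dₖ, aₖ₊₁ = ⌊(a₀+mₖ₊₁)/dₖ₊₁⌋:
  k=1: m=40, d=10, a=8
  k=2: m=40, d=1, a=80
d=1 and a=2a₀=80 at k=2, so the next step gives (m, d) = (40, 10) again — its k=1 value — and the period has length 2.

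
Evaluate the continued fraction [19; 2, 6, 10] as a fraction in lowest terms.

Using pₖ = aₖpₖ₋₁ + pₖ₋₂ and qₖ = aₖqₖ₋₁ + qₖ₋₂:
  k=0: a=19, p=19, q=1
  k=1: a=2, p=39, q=2
  k=2: a=6, p=253, q=13
  k=3: a=10, p=2569, q=132

2569/132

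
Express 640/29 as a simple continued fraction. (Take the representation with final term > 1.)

[22; 14, 2]

640 = 22*29 + 2
29 = 14*2 + 1
2 = 2*1 + 0  (stop)
So 640/29 = [22; 14, 2].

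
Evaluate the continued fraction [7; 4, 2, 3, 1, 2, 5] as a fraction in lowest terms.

4299/595

Fold from the inside: start with 5/1.
  2 + 1/5 = 11/5
  1 + 5/11 = 16/11
  3 + 11/16 = 59/16
  2 + 16/59 = 134/59
  4 + 59/134 = 595/134
  7 + 134/595 = 4299/595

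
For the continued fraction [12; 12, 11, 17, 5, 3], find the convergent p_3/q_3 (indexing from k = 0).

27464/2273

Using pₖ = aₖpₖ₋₁ + pₖ₋₂, qₖ = aₖqₖ₋₁ + qₖ₋₂ (with p₋₁=1, p₋₂=0, q₋₁=0, q₋₂=1):
  k=0: a=12, p=12, q=1
  k=1: a=12, p=145, q=12
  k=2: a=11, p=1607, q=133
  k=3: a=17, p=27464, q=2273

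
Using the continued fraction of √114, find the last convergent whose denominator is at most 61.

331/31

√114 = [10; 1, 2, 10, 2, 1, 20, …] (period length 6).
Convergents:
  p_0/q_0 = 10/1
  p_1/q_1 = 11/1
  p_2/q_2 = 32/3
  p_3/q_3 = 331/31
  p_4/q_4 = 694/65
q_3 = 31 ≤ 61 < 65 = q_4, so the answer is 331/31.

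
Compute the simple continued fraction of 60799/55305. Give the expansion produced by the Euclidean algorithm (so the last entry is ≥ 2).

[1; 10, 15, 19, 4, 1, 3]

60799 = 1×55305 + 5494
55305 = 10×5494 + 365
5494 = 15×365 + 19
365 = 19×19 + 4
19 = 4×4 + 3
4 = 1×3 + 1
3 = 3×1 + 0  (stop)
So 60799/55305 = [1; 10, 15, 19, 4, 1, 3].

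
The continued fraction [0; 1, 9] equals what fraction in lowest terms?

9/10

Using pₖ = aₖpₖ₋₁ + pₖ₋₂ and qₖ = aₖqₖ₋₁ + qₖ₋₂:
  k=0: a=0, p=0, q=1
  k=1: a=1, p=1, q=1
  k=2: a=9, p=9, q=10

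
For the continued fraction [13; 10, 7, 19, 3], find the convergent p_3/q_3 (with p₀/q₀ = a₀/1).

17801/1359

Using pₖ = aₖpₖ₋₁ + pₖ₋₂, qₖ = aₖqₖ₋₁ + qₖ₋₂ (with p₋₁=1, p₋₂=0, q₋₁=0, q₋₂=1):
  k=0: a=13, p=13, q=1
  k=1: a=10, p=131, q=10
  k=2: a=7, p=930, q=71
  k=3: a=19, p=17801, q=1359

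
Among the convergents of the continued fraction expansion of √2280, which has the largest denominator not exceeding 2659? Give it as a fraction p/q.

√2280 = [47; 1, 2, 1, 94, …] (period length 4).
Convergents:
  p_0/q_0 = 47/1
  p_1/q_1 = 48/1
  p_2/q_2 = 143/3
  p_3/q_3 = 191/4
  p_4/q_4 = 18097/379
  p_5/q_5 = 18288/383
  p_6/q_6 = 54673/1145
  p_7/q_7 = 72961/1528
  p_8/q_8 = 6913007/144777
q_7 = 1528 ≤ 2659 < 144777 = q_8, so the answer is 72961/1528.

72961/1528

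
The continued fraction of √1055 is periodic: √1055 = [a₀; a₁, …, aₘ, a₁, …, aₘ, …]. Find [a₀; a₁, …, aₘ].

a₀ = ⌊√1055⌋ = 32.
With m₀=0, d₀=1 and mₖ₊₁ = dₖaₖ − mₖ, dₖ₊₁ = (n − mₖ₊₁²)/dₖ, aₖ₊₁ = ⌊(a₀+mₖ₊₁)/dₖ₊₁⌋:
  k=1: m=32, d=31, a=2
  k=2: m=30, d=5, a=12
  k=3: m=30, d=31, a=2
  k=4: m=32, d=1, a=64
d=1 and a=2a₀=64 at k=4, so the next step gives (m, d) = (32, 31) again — its k=1 value — and the period has length 4.

[32; 2, 12, 2, 64]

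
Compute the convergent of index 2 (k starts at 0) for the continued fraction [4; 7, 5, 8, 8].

Using pₖ = aₖpₖ₋₁ + pₖ₋₂, qₖ = aₖqₖ₋₁ + qₖ₋₂ (with p₋₁=1, p₋₂=0, q₋₁=0, q₋₂=1):
  k=0: a=4, p=4, q=1
  k=1: a=7, p=29, q=7
  k=2: a=5, p=149, q=36

149/36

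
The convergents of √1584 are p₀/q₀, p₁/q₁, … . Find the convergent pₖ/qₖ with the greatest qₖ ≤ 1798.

√1584 = [39; 1, 3, 1, 78, …] (period length 4).
Convergents:
  p_0/q_0 = 39/1
  p_1/q_1 = 40/1
  p_2/q_2 = 159/4
  p_3/q_3 = 199/5
  p_4/q_4 = 15681/394
  p_5/q_5 = 15880/399
  p_6/q_6 = 63321/1591
  p_7/q_7 = 79201/1990
q_6 = 1591 ≤ 1798 < 1990 = q_7, so the answer is 63321/1591.

63321/1591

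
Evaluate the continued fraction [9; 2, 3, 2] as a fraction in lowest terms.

Using pₖ = aₖpₖ₋₁ + pₖ₋₂ and qₖ = aₖqₖ₋₁ + qₖ₋₂:
  k=0: a=9, p=9, q=1
  k=1: a=2, p=19, q=2
  k=2: a=3, p=66, q=7
  k=3: a=2, p=151, q=16

151/16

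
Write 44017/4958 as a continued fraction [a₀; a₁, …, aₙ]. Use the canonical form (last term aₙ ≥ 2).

[8; 1, 7, 5, 7, 1, 6, 2]

44017 = 8*4958 + 4353
4958 = 1*4353 + 605
4353 = 7*605 + 118
605 = 5*118 + 15
118 = 7*15 + 13
15 = 1*13 + 2
13 = 6*2 + 1
2 = 2*1 + 0  (stop)
So 44017/4958 = [8; 1, 7, 5, 7, 1, 6, 2].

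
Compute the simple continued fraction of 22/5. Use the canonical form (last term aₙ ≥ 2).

22 = 4·5 + 2
5 = 2·2 + 1
2 = 2·1 + 0  (stop)
So 22/5 = [4; 2, 2].

[4; 2, 2]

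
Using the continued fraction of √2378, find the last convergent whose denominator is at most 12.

√2378 = [48; 1, 3, 3, 1, 96, …] (period length 5).
Convergents:
  p_0/q_0 = 48/1
  p_1/q_1 = 49/1
  p_2/q_2 = 195/4
  p_3/q_3 = 634/13
q_2 = 4 ≤ 12 < 13 = q_3, so the answer is 195/4.

195/4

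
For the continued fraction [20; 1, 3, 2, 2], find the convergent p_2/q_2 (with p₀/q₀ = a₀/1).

83/4

Using pₖ = aₖpₖ₋₁ + pₖ₋₂, qₖ = aₖqₖ₋₁ + qₖ₋₂ (with p₋₁=1, p₋₂=0, q₋₁=0, q₋₂=1):
  k=0: a=20, p=20, q=1
  k=1: a=1, p=21, q=1
  k=2: a=3, p=83, q=4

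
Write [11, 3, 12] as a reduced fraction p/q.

Using pₖ = aₖpₖ₋₁ + pₖ₋₂ and qₖ = aₖqₖ₋₁ + qₖ₋₂:
  k=0: a=11, p=11, q=1
  k=1: a=3, p=34, q=3
  k=2: a=12, p=419, q=37

419/37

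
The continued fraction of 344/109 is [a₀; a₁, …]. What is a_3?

2

344 = 3·109 + 17   →  a_0 = 3
109 = 6·17 + 7   →  a_1 = 6
17 = 2·7 + 3   →  a_2 = 2
7 = 2·3 + 1   →  a_3 = 2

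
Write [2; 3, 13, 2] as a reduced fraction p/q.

193/83

Using pₖ = aₖpₖ₋₁ + pₖ₋₂ and qₖ = aₖqₖ₋₁ + qₖ₋₂:
  k=0: a=2, p=2, q=1
  k=1: a=3, p=7, q=3
  k=2: a=13, p=93, q=40
  k=3: a=2, p=193, q=83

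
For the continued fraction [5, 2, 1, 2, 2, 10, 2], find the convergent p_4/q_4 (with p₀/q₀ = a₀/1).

Using pₖ = aₖpₖ₋₁ + pₖ₋₂, qₖ = aₖqₖ₋₁ + qₖ₋₂ (with p₋₁=1, p₋₂=0, q₋₁=0, q₋₂=1):
  k=0: a=5, p=5, q=1
  k=1: a=2, p=11, q=2
  k=2: a=1, p=16, q=3
  k=3: a=2, p=43, q=8
  k=4: a=2, p=102, q=19

102/19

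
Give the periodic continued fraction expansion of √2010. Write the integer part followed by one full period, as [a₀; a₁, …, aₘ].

a₀ = ⌊√2010⌋ = 44.
With m₀=0, d₀=1 and mₖ₊₁ = dₖaₖ − mₖ, dₖ₊₁ = (n − mₖ₊₁²)/dₖ, aₖ₊₁ = ⌊(a₀+mₖ₊₁)/dₖ₊₁⌋:
  k=1: m=44, d=74, a=1
  k=2: m=30, d=15, a=4
  k=3: m=30, d=74, a=1
  k=4: m=44, d=1, a=88
d=1 and a=2a₀=88 at k=4, so the next step gives (m, d) = (44, 74) again — its k=1 value — and the period has length 4.

[44; 1, 4, 1, 88]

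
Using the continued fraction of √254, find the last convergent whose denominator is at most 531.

8144/511

√254 = [15; 1, 14, 1, 30, …] (period length 4).
Convergents:
  p_0/q_0 = 15/1
  p_1/q_1 = 16/1
  p_2/q_2 = 239/15
  p_3/q_3 = 255/16
  p_4/q_4 = 7889/495
  p_5/q_5 = 8144/511
  p_6/q_6 = 121905/7649
q_5 = 511 ≤ 531 < 7649 = q_6, so the answer is 8144/511.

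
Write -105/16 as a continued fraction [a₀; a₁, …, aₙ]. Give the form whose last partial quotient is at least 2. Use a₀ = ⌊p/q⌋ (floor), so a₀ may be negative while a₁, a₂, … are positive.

-105 = -7*16 + 7
16 = 2*7 + 2
7 = 3*2 + 1
2 = 2*1 + 0  (stop)
So -105/16 = [-7; 2, 3, 2].

[-7; 2, 3, 2]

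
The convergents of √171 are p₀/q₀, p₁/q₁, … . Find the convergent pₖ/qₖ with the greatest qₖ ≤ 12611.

57799/4420

√171 = [13; 13, 26, …] (period length 2).
Convergents:
  p_0/q_0 = 13/1
  p_1/q_1 = 170/13
  p_2/q_2 = 4433/339
  p_3/q_3 = 57799/4420
  p_4/q_4 = 1507207/115259
q_3 = 4420 ≤ 12611 < 115259 = q_4, so the answer is 57799/4420.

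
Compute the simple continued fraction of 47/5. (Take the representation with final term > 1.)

47 = 9*5 + 2
5 = 2*2 + 1
2 = 2*1 + 0  (stop)
So 47/5 = [9; 2, 2].

[9; 2, 2]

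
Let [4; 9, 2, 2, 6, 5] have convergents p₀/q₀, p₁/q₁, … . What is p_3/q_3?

Using pₖ = aₖpₖ₋₁ + pₖ₋₂, qₖ = aₖqₖ₋₁ + qₖ₋₂ (with p₋₁=1, p₋₂=0, q₋₁=0, q₋₂=1):
  k=0: a=4, p=4, q=1
  k=1: a=9, p=37, q=9
  k=2: a=2, p=78, q=19
  k=3: a=2, p=193, q=47

193/47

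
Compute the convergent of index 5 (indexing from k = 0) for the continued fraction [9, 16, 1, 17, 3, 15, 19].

Using pₖ = aₖpₖ₋₁ + pₖ₋₂, qₖ = aₖqₖ₋₁ + qₖ₋₂ (with p₋₁=1, p₋₂=0, q₋₁=0, q₋₂=1):
  k=0: a=9, p=9, q=1
  k=1: a=16, p=145, q=16
  k=2: a=1, p=154, q=17
  k=3: a=17, p=2763, q=305
  k=4: a=3, p=8443, q=932
  k=5: a=15, p=129408, q=14285

129408/14285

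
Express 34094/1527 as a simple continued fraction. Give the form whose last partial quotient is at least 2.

34094 = 22*1527 + 500
1527 = 3*500 + 27
500 = 18*27 + 14
27 = 1*14 + 13
14 = 1*13 + 1
13 = 13*1 + 0  (stop)
So 34094/1527 = [22; 3, 18, 1, 1, 13].

[22; 3, 18, 1, 1, 13]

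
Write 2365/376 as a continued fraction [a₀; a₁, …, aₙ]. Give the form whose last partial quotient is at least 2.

2365 = 6×376 + 109
376 = 3×109 + 49
109 = 2×49 + 11
49 = 4×11 + 5
11 = 2×5 + 1
5 = 5×1 + 0  (stop)
So 2365/376 = [6; 3, 2, 4, 2, 5].

[6; 3, 2, 4, 2, 5]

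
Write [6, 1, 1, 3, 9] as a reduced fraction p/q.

427/65

Fold from the inside: start with 9/1.
  3 + 1/9 = 28/9
  1 + 9/28 = 37/28
  1 + 28/37 = 65/37
  6 + 37/65 = 427/65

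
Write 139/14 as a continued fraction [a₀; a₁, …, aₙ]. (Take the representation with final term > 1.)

139 = 9*14 + 13
14 = 1*13 + 1
13 = 13*1 + 0  (stop)
So 139/14 = [9; 1, 13].

[9; 1, 13]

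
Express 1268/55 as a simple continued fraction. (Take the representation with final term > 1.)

1268 = 23×55 + 3
55 = 18×3 + 1
3 = 3×1 + 0  (stop)
So 1268/55 = [23; 18, 3].

[23; 18, 3]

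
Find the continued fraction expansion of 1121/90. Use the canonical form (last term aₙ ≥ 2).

[12; 2, 5, 8]

1121 = 12·90 + 41
90 = 2·41 + 8
41 = 5·8 + 1
8 = 8·1 + 0  (stop)
So 1121/90 = [12; 2, 5, 8].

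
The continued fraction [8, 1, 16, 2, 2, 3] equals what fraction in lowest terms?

Fold from the inside: start with 3/1.
  2 + 1/3 = 7/3
  2 + 3/7 = 17/7
  16 + 7/17 = 279/17
  1 + 17/279 = 296/279
  8 + 279/296 = 2647/296

2647/296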